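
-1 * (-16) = 16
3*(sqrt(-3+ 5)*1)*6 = 18*sqrt(2) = 25.46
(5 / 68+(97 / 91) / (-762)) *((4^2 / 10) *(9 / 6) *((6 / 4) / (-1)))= -510171 / 1964690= -0.26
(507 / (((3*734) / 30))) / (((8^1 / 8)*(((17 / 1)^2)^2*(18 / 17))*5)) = 169 / 10818426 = 0.00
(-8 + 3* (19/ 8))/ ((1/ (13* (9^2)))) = -7371/ 8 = -921.38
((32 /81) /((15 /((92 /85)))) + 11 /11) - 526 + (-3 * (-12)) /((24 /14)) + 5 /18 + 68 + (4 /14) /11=-6929012249 /15904350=-435.67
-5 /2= -2.50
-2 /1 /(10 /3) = -3 /5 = -0.60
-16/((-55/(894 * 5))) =14304/11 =1300.36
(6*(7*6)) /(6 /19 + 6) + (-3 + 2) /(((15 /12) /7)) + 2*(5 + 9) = 623 /10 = 62.30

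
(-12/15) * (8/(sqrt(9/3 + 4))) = -32 * sqrt(7)/35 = -2.42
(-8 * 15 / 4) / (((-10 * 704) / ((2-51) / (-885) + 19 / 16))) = 17599 / 3322880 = 0.01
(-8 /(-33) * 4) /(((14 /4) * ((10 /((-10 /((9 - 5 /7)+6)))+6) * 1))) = -0.03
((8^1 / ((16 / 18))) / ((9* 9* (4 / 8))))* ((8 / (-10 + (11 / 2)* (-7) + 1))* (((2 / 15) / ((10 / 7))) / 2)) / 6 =-56 / 192375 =-0.00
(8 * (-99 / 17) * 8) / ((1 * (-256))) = 99 / 68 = 1.46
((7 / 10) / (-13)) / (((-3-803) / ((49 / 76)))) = 343 / 7963280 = 0.00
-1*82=-82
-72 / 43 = -1.67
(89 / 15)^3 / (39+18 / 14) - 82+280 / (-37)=-2971512529 / 35214750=-84.38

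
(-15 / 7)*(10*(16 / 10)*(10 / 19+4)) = -20640 / 133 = -155.19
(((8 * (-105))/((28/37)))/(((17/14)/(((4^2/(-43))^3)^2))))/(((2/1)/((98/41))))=-12775178895360/4405990045153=-2.90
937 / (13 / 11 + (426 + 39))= 10307 / 5128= 2.01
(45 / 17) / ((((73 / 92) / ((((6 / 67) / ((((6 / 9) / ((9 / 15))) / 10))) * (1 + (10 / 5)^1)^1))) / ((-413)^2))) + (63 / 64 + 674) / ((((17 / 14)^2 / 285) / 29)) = 116683828852605 / 22615984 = 5159352.29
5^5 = 3125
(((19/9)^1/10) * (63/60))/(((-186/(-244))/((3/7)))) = 1159/9300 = 0.12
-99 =-99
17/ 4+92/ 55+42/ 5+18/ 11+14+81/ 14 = 55047/ 1540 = 35.74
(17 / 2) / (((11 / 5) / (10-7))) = 255 / 22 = 11.59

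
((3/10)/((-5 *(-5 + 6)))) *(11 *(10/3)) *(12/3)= -44/5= -8.80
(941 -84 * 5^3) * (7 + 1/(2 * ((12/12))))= -143385/2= -71692.50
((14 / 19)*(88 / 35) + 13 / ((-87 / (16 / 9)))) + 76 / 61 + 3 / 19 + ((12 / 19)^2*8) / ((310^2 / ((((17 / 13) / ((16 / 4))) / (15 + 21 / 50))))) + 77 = 22141580507083022 / 276801644912715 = 79.99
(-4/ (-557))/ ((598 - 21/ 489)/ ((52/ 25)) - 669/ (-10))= 169520/ 8365358529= 0.00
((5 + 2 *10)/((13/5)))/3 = 125/39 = 3.21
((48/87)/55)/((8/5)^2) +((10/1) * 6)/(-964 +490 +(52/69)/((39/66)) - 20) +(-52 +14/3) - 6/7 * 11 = -25909025833/455505204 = -56.88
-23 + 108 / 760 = -22.86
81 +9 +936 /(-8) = -27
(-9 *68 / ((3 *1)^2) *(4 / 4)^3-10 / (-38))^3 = -2131746903 / 6859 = -310795.58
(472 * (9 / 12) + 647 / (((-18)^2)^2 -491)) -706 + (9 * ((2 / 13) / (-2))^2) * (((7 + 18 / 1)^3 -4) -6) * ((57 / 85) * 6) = 898708480361 / 300185405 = 2993.84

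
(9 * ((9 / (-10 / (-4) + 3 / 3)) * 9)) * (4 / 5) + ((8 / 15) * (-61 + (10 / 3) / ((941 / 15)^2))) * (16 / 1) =-353.90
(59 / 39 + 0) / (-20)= -59 / 780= -0.08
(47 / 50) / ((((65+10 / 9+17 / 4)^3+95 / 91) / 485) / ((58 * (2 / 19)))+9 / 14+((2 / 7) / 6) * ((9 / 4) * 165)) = 1122655427712 / 162380102394065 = 0.01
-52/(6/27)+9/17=-3969/17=-233.47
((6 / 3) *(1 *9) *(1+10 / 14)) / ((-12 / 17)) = -306 / 7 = -43.71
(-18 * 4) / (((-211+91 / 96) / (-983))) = -6794496 / 20165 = -336.95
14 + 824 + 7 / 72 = 60343 / 72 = 838.10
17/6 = 2.83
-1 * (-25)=25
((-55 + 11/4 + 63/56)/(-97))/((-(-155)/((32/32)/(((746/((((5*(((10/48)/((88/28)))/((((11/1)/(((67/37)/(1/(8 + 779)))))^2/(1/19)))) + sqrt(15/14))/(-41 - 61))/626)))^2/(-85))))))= -677799139942530266050264495/62065732098601124871692873517985038336 - 28429052584225*sqrt(210)/5335529193975530521669902336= -1.100e-11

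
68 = 68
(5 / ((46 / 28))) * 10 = 700 / 23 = 30.43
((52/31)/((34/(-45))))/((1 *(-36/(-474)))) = -15405/527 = -29.23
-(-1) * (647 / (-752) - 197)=-148791 / 752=-197.86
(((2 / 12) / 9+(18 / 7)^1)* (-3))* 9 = -979 / 14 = -69.93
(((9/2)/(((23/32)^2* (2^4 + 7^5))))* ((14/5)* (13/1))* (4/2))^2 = 2813375545344/1979968325017225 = 0.00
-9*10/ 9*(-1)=10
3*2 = 6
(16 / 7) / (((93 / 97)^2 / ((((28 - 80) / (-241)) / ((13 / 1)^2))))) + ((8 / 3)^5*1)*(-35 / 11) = -429.06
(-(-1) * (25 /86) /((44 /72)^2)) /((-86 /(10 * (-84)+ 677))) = 330075 /223729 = 1.48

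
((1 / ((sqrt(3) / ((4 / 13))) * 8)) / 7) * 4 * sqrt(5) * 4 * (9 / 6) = 4 * sqrt(15) / 91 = 0.17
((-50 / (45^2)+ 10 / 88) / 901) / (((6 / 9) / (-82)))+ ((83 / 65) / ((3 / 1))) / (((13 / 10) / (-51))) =-3022831429 / 180895572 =-16.71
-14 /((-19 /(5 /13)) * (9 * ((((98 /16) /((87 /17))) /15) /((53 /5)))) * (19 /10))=1229600 /558467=2.20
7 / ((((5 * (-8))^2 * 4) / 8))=7 / 800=0.01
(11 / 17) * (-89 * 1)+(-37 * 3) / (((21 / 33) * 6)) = -20625 / 238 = -86.66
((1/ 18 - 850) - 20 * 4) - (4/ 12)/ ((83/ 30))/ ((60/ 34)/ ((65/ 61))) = -84756187/ 91134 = -930.02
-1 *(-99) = 99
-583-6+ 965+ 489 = 865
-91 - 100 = -191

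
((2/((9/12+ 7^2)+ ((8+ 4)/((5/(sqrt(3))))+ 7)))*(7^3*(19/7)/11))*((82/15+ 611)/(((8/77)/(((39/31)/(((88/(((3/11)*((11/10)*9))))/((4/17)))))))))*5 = 24007755341115/29711085844-253826488188*sqrt(3)/7427771461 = 748.85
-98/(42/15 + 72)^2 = -1225/69938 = -0.02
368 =368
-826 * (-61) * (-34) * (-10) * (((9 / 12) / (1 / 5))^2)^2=3387769628.91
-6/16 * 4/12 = -0.12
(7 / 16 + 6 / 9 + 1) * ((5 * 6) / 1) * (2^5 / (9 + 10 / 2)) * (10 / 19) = 10100 / 133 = 75.94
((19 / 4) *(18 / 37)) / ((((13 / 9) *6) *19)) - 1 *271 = -521377 / 1924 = -270.99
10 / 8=5 / 4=1.25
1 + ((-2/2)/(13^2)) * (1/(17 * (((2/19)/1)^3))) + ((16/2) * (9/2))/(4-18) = -300837/160888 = -1.87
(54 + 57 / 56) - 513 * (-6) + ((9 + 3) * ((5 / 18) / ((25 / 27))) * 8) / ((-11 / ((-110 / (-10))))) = 869181 / 280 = 3104.22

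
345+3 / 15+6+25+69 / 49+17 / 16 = 1484389 / 3920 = 378.67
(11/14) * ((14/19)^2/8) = 77/1444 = 0.05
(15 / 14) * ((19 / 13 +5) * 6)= 540 / 13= 41.54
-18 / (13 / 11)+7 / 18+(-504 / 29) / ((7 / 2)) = -134413 / 6786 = -19.81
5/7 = 0.71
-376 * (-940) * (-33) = -11663520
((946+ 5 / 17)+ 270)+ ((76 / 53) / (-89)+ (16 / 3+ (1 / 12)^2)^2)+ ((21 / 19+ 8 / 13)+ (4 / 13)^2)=6655969969947167 / 5339247922944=1246.61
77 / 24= 3.21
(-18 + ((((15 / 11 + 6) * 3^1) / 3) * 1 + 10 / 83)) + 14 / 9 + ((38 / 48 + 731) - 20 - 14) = 688.83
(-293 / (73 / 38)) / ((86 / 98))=-545566 / 3139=-173.80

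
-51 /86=-0.59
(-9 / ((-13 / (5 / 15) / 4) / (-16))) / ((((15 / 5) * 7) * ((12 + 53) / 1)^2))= -64 / 384475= -0.00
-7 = -7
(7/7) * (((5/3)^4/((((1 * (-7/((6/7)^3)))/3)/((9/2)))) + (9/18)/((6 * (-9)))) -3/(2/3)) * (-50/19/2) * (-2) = -89982175/2463426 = -36.53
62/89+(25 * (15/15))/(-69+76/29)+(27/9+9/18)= 3.82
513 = 513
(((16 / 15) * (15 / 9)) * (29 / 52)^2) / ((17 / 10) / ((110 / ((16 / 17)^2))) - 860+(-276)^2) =3931675 / 535547695644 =0.00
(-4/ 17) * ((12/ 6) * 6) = -48/ 17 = -2.82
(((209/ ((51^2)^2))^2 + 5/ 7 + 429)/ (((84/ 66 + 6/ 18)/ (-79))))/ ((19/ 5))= -598176051229772731375/ 107539413758918883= -5562.39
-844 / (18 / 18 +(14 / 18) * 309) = -633 / 181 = -3.50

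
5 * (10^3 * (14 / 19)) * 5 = 350000 / 19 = 18421.05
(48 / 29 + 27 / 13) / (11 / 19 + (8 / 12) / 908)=5201478 / 807911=6.44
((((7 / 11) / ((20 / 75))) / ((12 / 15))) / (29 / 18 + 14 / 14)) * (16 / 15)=630 / 517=1.22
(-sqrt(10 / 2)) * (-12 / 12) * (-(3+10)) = -13 * sqrt(5) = -29.07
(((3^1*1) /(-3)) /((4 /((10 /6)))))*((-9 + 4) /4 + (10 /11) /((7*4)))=625 /1232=0.51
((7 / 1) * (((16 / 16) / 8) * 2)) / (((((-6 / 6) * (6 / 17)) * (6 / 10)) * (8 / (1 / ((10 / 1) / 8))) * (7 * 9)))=-17 / 1296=-0.01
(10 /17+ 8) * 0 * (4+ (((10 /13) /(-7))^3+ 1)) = 0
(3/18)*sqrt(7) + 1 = sqrt(7)/6 + 1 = 1.44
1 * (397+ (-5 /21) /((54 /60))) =74983 /189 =396.74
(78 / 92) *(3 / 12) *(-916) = -194.15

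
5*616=3080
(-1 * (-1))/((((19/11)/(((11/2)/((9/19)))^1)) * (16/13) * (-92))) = -1573/26496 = -0.06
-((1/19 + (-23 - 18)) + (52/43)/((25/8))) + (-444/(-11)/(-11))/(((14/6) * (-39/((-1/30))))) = 9121716616/224899675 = 40.56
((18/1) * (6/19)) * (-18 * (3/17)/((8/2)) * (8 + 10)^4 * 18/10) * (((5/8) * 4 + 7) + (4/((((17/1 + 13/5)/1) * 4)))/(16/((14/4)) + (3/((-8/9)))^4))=-352793449724769072/43537352495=-8103236.18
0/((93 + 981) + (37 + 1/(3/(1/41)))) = 0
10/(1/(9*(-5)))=-450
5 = 5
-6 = -6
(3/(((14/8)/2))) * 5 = 120/7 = 17.14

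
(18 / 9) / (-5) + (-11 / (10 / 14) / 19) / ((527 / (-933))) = 10363 / 10013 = 1.03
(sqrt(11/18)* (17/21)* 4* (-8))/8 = -34* sqrt(22)/63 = -2.53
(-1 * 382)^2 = 145924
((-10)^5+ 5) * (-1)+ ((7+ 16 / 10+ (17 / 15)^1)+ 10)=1500221 / 15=100014.73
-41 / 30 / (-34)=41 / 1020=0.04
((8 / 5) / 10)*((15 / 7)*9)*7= 108 / 5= 21.60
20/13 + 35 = 475/13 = 36.54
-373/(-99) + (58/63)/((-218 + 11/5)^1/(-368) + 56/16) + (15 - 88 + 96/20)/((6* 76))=5073434297/1320035640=3.84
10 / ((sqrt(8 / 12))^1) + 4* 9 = 5* sqrt(6) + 36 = 48.25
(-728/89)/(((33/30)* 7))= -1040/979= -1.06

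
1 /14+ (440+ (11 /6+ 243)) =14383 /21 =684.90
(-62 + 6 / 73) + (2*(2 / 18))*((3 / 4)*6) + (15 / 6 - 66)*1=-18165 / 146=-124.42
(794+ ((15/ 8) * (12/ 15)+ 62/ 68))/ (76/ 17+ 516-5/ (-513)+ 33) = 6945507/ 4826902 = 1.44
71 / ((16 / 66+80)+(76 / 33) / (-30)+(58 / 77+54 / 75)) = 1230075 / 1414394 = 0.87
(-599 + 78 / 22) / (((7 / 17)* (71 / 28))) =-445400 / 781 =-570.29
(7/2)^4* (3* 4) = 7203/4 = 1800.75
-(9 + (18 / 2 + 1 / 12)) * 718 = -77903 / 6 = -12983.83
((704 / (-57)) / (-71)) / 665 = 704 / 2691255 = 0.00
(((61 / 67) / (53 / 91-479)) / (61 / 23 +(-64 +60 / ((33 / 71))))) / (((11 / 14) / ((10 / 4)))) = -4468555 / 49992954768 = -0.00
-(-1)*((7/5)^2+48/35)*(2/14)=583/1225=0.48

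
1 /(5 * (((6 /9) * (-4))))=-3 /40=-0.08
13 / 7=1.86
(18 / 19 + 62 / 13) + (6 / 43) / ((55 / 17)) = 3364574 / 584155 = 5.76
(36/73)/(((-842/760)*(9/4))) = -6080/30733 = -0.20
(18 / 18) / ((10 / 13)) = 1.30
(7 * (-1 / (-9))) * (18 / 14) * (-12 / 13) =-0.92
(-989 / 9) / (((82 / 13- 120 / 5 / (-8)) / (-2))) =25714 / 1089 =23.61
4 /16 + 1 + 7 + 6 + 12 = 105 /4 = 26.25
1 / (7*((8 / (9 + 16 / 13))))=19 / 104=0.18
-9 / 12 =-3 / 4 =-0.75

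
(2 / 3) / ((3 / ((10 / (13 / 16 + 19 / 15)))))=1600 / 1497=1.07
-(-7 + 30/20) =11/2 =5.50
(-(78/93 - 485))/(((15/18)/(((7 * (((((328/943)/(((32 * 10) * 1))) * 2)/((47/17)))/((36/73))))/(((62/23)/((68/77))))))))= 105548291/49683700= 2.12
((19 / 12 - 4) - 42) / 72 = -533 / 864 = -0.62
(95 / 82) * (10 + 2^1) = 570 / 41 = 13.90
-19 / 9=-2.11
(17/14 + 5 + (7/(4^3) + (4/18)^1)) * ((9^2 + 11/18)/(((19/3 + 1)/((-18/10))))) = -38771317/295680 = -131.13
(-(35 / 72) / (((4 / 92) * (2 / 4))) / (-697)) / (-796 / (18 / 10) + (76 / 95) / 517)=-297275 / 4097668576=-0.00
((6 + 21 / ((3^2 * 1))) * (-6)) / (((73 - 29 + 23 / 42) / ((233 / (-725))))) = 19572 / 54259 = 0.36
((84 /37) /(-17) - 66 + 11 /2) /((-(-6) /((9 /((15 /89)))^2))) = -1812570351 /62900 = -28816.70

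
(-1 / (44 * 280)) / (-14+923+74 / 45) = -9 / 100972256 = -0.00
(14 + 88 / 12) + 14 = 35.33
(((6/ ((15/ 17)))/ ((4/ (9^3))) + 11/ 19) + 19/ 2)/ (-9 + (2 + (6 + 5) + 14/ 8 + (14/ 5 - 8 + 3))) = 474764/ 1349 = 351.94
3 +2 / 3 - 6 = -7 / 3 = -2.33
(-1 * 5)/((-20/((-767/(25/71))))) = -54457/100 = -544.57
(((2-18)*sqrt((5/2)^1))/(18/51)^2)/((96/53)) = -15317*sqrt(10)/432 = -112.12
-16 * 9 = -144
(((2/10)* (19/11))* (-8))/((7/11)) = -152/35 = -4.34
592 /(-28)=-148 /7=-21.14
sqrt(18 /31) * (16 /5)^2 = 768 * sqrt(62) /775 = 7.80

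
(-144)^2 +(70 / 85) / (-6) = 1057529 / 51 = 20735.86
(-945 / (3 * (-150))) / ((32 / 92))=483 / 80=6.04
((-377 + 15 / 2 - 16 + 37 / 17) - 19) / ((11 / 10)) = -68395 / 187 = -365.75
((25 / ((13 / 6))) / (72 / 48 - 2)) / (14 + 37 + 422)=-300 / 6149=-0.05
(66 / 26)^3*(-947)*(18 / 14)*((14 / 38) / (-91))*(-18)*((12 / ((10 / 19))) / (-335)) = 98.78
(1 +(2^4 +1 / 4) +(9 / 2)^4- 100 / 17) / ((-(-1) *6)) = 114629 / 1632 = 70.24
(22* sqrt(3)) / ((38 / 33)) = 363* sqrt(3) / 19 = 33.09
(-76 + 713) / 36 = 637 / 36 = 17.69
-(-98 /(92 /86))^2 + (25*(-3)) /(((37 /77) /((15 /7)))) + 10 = -8716.61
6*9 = 54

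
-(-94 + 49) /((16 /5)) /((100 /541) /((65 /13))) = 24345 /64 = 380.39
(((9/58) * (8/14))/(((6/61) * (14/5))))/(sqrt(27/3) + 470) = 915/1344266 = 0.00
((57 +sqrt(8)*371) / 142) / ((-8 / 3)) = -1113*sqrt(2) / 568 - 171 / 1136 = -2.92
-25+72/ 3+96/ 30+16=18.20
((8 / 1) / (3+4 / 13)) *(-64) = -6656 / 43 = -154.79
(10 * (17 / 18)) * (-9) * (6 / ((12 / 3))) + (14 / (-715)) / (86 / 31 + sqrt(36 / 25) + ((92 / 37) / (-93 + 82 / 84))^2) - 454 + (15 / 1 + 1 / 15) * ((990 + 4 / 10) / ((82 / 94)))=1307878373434976156093 / 79149112493493900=16524.23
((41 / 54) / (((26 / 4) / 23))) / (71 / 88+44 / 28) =580888 / 514215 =1.13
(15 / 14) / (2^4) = 15 / 224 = 0.07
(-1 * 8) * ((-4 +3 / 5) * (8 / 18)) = 544 / 45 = 12.09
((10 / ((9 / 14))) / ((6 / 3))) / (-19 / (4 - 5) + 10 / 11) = 770 / 1971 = 0.39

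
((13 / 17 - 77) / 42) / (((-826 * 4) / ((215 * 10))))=58050 / 49147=1.18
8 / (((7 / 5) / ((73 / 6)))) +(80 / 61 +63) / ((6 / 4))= 47994 / 427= 112.40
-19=-19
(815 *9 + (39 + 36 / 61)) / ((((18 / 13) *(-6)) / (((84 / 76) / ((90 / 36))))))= -1364545 / 3477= -392.45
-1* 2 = -2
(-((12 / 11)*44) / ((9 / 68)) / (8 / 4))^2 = 295936 / 9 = 32881.78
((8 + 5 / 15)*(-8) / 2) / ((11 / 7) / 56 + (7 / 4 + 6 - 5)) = -39200 / 3267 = -12.00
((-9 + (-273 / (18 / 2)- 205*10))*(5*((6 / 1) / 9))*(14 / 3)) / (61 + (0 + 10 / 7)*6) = -6142640 / 13149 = -467.16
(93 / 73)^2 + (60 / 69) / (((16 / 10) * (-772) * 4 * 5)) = 1228546507 / 756973792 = 1.62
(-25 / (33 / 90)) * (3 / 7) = -2250 / 77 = -29.22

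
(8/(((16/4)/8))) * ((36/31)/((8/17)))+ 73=3487/31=112.48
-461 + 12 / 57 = -8755 / 19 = -460.79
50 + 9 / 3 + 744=797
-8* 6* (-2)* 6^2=3456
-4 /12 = -1 /3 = -0.33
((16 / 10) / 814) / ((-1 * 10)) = -2 / 10175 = -0.00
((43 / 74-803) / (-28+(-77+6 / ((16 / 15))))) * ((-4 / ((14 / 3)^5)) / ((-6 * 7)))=1603233 / 4614193780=0.00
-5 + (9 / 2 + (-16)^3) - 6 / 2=-4099.50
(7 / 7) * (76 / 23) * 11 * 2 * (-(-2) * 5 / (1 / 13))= 217360 / 23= 9450.43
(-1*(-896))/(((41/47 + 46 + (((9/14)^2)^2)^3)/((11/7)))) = 3751776345347588096/124909963150991695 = 30.04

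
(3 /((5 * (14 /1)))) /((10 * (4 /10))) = 3 /280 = 0.01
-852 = -852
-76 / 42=-38 / 21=-1.81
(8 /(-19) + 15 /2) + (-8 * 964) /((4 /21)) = -1538275 /38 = -40480.92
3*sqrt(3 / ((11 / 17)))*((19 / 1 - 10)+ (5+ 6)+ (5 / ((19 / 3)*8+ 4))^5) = 7118207267565*sqrt(561) / 1305004248064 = 129.19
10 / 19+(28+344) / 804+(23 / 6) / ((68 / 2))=286115 / 259692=1.10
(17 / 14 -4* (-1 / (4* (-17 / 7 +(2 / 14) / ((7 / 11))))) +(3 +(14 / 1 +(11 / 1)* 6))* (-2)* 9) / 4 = -373.31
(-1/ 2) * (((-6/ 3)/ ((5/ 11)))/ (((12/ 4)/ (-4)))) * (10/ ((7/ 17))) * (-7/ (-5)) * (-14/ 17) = 1232/ 15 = 82.13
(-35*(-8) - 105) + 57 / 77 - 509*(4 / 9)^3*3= 779924 / 18711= 41.68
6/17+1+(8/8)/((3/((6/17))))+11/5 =312/85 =3.67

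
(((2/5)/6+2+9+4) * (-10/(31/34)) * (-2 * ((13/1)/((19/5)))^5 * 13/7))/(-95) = -92723000890000/30626868531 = -3027.51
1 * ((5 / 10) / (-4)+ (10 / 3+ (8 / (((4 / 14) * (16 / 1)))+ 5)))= 239 / 24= 9.96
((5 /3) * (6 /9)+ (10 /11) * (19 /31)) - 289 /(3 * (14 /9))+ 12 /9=-2531855 /42966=-58.93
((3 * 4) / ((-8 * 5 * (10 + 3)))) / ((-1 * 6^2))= 1 / 1560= 0.00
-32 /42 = -16 /21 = -0.76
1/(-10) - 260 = -2601/10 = -260.10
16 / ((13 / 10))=160 / 13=12.31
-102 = -102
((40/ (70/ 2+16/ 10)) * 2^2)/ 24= 0.18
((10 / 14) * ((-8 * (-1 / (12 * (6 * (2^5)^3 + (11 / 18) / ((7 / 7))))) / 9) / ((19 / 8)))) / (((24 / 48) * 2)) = 32 / 282408609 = 0.00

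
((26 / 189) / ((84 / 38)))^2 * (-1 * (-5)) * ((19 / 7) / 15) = 1159171 / 330812181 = 0.00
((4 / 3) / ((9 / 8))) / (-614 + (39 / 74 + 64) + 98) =-2368 / 902043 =-0.00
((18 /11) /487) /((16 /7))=63 /42856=0.00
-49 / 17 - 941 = -16046 / 17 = -943.88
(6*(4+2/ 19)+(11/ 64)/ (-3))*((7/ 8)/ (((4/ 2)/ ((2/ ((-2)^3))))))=-627529/ 233472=-2.69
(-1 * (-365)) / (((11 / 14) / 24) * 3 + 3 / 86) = 1757840 / 641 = 2742.34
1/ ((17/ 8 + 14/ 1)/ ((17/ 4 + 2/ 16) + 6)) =83/ 129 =0.64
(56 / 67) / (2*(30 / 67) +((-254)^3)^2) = 14 / 4497975764546623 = 0.00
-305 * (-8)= 2440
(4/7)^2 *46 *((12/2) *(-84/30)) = -8832/35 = -252.34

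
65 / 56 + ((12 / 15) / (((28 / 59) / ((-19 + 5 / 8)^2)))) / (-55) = -1131931 / 123200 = -9.19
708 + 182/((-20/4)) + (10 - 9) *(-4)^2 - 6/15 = 3436/5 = 687.20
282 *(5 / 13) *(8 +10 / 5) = 14100 / 13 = 1084.62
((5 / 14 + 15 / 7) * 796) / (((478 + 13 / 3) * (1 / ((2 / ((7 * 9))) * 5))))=19900 / 30387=0.65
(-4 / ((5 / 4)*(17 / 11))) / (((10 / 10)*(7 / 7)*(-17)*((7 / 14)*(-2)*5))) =-0.02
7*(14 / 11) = 98 / 11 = 8.91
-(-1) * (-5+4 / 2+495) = 492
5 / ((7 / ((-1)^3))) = -5 / 7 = -0.71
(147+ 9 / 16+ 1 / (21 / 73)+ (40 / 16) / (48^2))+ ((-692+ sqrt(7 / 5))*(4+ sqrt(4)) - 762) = -153634045 / 32256+ 6*sqrt(35) / 5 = -4755.86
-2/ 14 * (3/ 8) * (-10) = 15/ 28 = 0.54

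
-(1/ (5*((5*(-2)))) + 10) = -9.98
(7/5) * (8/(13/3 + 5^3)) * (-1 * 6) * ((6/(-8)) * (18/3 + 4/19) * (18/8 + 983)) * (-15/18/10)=-14648697/73720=-198.71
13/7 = 1.86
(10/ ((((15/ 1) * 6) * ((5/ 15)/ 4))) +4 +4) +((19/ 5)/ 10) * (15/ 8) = 2411/ 240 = 10.05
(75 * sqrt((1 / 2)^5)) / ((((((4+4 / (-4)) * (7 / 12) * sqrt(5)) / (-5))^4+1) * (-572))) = -15000 * sqrt(2) / 1258543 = -0.02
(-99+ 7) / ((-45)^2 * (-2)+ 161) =92 / 3889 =0.02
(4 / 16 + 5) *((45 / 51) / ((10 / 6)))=2.78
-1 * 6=-6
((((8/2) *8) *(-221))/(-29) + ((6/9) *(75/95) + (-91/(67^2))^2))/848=2713514214449/9415570985008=0.29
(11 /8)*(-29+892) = 1186.62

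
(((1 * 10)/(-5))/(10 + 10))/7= -0.01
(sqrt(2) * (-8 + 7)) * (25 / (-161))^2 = -625 * sqrt(2) / 25921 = -0.03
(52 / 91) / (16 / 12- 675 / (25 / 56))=-3 / 7931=-0.00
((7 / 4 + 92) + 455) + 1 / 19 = 41709 / 76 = 548.80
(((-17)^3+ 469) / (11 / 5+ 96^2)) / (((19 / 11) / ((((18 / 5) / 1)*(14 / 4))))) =-3079692 / 875729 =-3.52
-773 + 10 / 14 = -5406 / 7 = -772.29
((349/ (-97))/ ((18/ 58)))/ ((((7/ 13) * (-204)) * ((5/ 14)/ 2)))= 131573/ 222615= 0.59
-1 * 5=-5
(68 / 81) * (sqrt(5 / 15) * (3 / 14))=0.10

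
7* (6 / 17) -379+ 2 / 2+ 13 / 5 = -31699 / 85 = -372.93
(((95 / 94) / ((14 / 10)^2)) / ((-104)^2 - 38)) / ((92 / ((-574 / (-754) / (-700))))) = -3895 / 6887336176448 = -0.00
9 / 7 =1.29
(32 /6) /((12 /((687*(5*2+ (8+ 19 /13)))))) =231748 /39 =5942.26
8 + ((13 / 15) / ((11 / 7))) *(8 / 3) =4688 / 495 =9.47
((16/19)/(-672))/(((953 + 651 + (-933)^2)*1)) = -1/695930214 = -0.00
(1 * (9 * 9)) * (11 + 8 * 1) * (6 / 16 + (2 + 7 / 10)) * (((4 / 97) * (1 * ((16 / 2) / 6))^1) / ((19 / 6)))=82.17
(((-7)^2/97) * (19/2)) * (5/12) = 4655/2328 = 2.00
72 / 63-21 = -139 / 7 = -19.86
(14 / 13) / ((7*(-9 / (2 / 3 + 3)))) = -22 / 351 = -0.06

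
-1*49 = -49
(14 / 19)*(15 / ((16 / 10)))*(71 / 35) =1065 / 76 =14.01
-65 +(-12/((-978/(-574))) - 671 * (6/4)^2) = -1031329/652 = -1581.79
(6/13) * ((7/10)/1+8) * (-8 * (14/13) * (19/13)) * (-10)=1110816/2197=505.61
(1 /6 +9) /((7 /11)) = 605 /42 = 14.40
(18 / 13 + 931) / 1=12121 / 13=932.38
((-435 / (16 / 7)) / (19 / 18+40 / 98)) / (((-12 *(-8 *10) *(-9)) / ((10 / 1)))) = 49735 / 330496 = 0.15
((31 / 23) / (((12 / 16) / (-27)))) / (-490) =558 / 5635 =0.10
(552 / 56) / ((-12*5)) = -23 / 140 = -0.16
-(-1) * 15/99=5/33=0.15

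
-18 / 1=-18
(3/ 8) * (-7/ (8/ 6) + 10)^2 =1083/ 128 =8.46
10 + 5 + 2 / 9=137 / 9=15.22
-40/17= -2.35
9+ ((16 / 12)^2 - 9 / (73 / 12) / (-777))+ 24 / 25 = 49941487 / 4254075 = 11.74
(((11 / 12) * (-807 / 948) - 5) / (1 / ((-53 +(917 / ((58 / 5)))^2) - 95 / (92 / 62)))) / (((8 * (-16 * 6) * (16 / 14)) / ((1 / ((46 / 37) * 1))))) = 13012087809707 / 400581459968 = 32.48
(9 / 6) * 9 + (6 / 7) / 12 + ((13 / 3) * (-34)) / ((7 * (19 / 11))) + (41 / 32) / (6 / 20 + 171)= 725639 / 520752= 1.39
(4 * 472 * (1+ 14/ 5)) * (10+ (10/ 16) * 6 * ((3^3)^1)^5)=386043065672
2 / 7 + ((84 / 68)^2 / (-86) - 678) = -117910463 / 173978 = -677.73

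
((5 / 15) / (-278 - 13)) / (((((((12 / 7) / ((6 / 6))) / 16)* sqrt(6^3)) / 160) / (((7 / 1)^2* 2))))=-109760* sqrt(6) / 23571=-11.41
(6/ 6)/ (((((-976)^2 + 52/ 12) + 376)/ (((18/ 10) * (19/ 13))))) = 513/ 185826485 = 0.00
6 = 6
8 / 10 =4 / 5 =0.80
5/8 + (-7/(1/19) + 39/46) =-24201/184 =-131.53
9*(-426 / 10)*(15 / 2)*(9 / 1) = -25879.50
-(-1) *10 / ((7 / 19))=190 / 7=27.14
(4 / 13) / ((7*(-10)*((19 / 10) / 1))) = -4 / 1729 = -0.00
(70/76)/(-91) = -5/494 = -0.01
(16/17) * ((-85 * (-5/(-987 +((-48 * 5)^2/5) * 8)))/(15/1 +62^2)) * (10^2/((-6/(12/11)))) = -80000/3870202677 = -0.00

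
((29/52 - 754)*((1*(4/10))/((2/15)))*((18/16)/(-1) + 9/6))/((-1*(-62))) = -352611/25792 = -13.67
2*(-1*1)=-2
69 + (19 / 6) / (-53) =21923 / 318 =68.94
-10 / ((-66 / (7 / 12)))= 35 / 396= 0.09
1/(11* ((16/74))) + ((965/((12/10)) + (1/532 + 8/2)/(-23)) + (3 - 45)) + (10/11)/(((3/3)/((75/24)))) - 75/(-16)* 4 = 633142843/807576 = 784.00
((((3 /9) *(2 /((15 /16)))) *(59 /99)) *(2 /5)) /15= 3776 /334125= 0.01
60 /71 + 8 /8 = 1.85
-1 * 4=-4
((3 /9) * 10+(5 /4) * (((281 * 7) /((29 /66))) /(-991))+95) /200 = 3196469 /6897360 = 0.46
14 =14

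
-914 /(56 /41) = -18737 /28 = -669.18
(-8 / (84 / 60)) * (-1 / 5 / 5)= 8 / 35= 0.23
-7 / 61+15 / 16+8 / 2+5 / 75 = 71581 / 14640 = 4.89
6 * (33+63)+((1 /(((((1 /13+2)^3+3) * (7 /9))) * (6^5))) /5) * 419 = 457647758303 /794525760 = 576.00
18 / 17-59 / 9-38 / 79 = -72253 / 12087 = -5.98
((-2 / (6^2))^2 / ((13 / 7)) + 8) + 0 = 33703 / 4212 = 8.00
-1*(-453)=453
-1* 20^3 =-8000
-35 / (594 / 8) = -140 / 297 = -0.47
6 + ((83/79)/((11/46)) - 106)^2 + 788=8395781450/755161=11117.87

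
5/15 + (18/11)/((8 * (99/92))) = 190/363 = 0.52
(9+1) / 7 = 10 / 7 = 1.43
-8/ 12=-2/ 3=-0.67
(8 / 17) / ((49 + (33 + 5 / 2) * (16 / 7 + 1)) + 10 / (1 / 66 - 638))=0.00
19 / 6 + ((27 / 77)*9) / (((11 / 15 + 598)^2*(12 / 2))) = 3.17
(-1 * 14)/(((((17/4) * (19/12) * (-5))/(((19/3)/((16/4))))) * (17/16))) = 896/1445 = 0.62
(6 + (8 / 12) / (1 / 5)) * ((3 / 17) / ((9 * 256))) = 7 / 9792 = 0.00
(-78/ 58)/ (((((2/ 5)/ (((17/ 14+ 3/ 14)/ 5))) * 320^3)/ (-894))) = 17433/ 665190400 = 0.00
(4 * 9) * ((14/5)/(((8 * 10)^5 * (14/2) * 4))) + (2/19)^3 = 65536061731/56188928000000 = 0.00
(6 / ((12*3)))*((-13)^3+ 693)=-250.67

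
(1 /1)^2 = 1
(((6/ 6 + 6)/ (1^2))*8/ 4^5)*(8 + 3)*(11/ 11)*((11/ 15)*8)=847/ 240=3.53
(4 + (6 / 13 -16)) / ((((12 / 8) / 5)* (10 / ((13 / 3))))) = -50 / 3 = -16.67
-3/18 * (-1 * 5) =5/6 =0.83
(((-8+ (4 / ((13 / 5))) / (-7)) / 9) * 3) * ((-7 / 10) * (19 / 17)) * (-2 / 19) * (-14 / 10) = 308 / 975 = 0.32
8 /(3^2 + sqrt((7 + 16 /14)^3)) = 0.25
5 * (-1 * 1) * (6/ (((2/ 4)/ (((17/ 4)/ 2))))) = -255/ 2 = -127.50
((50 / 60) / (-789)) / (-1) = 5 / 4734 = 0.00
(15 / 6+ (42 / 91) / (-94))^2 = 9296401 / 1493284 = 6.23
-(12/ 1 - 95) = 83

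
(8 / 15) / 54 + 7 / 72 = 347 / 3240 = 0.11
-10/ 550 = -1/ 55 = -0.02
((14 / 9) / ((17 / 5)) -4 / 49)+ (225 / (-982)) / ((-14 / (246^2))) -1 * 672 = 1173444269 / 3681027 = 318.78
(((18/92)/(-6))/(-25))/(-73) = -0.00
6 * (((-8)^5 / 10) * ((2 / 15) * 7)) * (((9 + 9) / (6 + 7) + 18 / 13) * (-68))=1123024896 / 325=3455461.22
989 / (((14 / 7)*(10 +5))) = 989 / 30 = 32.97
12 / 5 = 2.40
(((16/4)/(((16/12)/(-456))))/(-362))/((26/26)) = 684/181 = 3.78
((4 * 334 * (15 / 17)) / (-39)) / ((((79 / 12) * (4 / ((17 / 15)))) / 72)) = -96192 / 1027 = -93.66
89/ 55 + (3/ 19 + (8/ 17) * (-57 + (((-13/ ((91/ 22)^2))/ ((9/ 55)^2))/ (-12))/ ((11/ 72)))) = -5427572632/ 305540235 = -17.76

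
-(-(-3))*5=-15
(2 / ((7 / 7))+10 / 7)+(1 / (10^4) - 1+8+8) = 1290007 / 70000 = 18.43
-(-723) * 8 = 5784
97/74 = 1.31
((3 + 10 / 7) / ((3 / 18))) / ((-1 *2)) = -93 / 7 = -13.29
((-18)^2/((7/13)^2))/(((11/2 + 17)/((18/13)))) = 16848/245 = 68.77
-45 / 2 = -22.50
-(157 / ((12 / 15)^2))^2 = -15405625 / 256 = -60178.22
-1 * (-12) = 12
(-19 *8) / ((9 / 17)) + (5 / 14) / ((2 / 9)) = -71947 / 252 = -285.50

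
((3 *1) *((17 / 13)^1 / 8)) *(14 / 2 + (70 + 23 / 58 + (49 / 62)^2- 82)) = -22620795 / 11593504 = -1.95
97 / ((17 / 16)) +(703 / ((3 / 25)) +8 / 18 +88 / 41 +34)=37551547 / 6273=5986.22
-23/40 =-0.58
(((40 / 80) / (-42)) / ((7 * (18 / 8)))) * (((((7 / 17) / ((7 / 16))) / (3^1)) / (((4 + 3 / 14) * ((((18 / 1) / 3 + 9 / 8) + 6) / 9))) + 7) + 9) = -8944 / 737205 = -0.01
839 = 839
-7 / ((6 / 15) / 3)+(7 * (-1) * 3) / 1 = -147 / 2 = -73.50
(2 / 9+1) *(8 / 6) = 44 / 27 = 1.63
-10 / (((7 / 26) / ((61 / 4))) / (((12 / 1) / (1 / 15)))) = -713700 / 7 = -101957.14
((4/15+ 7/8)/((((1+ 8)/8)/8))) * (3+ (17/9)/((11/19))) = 135904/2673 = 50.84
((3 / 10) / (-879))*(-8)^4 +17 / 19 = -14007 / 27835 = -0.50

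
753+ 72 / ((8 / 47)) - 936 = 240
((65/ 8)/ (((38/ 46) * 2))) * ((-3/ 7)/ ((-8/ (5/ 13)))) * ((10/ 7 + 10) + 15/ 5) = 174225/ 119168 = 1.46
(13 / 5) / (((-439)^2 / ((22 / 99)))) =26 / 8672445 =0.00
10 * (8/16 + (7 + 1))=85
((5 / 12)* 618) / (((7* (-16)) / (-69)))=35535 / 224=158.64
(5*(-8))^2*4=6400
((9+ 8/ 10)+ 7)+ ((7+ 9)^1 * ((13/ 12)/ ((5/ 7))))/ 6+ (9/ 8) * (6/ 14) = 53743/ 2520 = 21.33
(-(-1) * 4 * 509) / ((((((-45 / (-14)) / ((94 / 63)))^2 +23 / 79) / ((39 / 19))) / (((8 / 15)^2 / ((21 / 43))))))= 15644763164672 / 31699522575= 493.53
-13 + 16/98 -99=-5480/49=-111.84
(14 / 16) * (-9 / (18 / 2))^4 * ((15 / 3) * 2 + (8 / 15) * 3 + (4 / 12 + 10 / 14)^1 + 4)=14.57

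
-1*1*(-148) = 148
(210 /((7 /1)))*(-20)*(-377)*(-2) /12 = -37700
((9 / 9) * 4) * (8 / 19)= 32 / 19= 1.68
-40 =-40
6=6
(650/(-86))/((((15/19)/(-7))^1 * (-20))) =-1729/516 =-3.35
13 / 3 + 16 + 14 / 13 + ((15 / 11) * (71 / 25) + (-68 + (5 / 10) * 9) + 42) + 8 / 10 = 19661 / 4290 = 4.58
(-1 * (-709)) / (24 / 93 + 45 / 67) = 1472593 / 1931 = 762.61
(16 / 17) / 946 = 8 / 8041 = 0.00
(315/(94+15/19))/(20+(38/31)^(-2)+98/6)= 3703860/41237497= 0.09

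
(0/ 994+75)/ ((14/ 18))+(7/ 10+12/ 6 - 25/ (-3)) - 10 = 20467/ 210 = 97.46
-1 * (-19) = 19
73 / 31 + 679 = 21122 / 31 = 681.35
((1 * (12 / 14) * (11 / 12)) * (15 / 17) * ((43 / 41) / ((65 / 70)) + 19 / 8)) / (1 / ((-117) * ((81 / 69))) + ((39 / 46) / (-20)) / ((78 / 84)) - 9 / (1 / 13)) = -4053003075 / 195268255252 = -0.02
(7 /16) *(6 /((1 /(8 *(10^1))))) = 210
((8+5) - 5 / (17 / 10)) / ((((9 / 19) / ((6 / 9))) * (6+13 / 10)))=7220 / 3723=1.94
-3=-3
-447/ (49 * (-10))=447/ 490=0.91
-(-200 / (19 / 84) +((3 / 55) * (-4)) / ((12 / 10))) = 184838 / 209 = 884.39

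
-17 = -17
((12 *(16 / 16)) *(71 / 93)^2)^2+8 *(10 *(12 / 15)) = 938534992 / 8311689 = 112.92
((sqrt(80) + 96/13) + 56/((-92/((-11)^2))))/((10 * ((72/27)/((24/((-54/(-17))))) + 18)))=-168419/466440 + 17 * sqrt(5)/780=-0.31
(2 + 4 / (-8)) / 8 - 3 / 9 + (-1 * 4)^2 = 761 / 48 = 15.85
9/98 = 0.09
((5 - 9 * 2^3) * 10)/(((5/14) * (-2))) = 938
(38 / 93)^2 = 1444 / 8649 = 0.17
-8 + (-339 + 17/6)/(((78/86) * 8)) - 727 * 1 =-1462651/1872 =-781.33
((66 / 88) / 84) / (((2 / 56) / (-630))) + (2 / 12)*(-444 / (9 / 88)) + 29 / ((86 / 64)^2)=-28788763 / 33282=-864.99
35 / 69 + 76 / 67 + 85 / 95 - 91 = -7770385 / 87837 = -88.46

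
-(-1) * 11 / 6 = 11 / 6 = 1.83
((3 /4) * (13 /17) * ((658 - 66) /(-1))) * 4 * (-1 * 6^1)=138528 /17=8148.71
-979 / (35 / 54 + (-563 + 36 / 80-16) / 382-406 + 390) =201948120 / 3479197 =58.04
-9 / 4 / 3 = -3 / 4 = -0.75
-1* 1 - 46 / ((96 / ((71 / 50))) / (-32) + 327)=-26333 / 23067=-1.14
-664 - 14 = -678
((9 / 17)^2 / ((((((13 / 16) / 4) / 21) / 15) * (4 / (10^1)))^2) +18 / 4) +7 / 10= 1028766069866 / 244205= 4212715.01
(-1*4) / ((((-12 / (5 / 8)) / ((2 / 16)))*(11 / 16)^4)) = 5120 / 43923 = 0.12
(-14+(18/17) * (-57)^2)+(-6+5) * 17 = 57955/17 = 3409.12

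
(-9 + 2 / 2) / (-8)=1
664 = 664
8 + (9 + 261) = 278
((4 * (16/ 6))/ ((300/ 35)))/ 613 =56/ 27585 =0.00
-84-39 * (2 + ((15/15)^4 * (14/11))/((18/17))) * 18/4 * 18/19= -128823/209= -616.38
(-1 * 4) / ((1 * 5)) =-4 / 5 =-0.80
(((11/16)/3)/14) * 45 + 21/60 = 1217/1120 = 1.09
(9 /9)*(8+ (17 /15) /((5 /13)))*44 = 36124 /75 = 481.65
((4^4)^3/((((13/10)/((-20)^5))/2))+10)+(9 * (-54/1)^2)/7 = -7516192767657918/91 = -82595524919317.78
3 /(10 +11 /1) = 1 /7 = 0.14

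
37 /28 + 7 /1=233 /28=8.32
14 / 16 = 7 / 8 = 0.88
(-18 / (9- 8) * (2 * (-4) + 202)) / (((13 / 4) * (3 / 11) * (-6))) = 8536 / 13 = 656.62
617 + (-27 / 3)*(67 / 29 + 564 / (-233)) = 4175774 / 6757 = 617.99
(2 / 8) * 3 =3 / 4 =0.75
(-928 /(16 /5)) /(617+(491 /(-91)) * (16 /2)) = -26390 /52219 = -0.51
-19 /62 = -0.31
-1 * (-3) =3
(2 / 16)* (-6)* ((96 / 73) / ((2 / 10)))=-360 / 73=-4.93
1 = 1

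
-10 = -10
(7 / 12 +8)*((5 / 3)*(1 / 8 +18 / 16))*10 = 178.82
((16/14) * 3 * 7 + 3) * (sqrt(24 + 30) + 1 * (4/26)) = 54/13 + 81 * sqrt(6) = 202.56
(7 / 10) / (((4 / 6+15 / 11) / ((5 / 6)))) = 0.29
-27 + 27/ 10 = -243/ 10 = -24.30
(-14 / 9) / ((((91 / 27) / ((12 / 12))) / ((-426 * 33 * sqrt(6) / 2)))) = 42174 * sqrt(6) / 13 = 7946.52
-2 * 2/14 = -2/7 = -0.29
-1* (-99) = 99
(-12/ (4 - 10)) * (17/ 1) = 34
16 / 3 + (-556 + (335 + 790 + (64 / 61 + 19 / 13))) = 1372312 / 2379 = 576.84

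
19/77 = 0.25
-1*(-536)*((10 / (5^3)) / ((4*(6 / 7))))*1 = 938 / 75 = 12.51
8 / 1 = 8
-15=-15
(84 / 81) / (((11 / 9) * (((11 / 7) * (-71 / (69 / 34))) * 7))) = -322 / 146047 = -0.00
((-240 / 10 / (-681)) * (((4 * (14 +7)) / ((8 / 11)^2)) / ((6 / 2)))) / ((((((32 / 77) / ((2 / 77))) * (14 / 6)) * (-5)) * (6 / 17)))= -2057 / 72640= -0.03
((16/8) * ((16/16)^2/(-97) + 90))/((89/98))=1710884/8633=198.18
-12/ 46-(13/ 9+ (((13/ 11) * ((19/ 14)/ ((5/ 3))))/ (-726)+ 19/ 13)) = -1587324803/ 501440940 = -3.17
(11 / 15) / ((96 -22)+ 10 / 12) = 22 / 2245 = 0.01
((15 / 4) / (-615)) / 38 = -1 / 6232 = -0.00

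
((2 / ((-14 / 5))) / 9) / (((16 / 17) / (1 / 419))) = -85 / 422352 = -0.00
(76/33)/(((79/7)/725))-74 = 192782/2607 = 73.95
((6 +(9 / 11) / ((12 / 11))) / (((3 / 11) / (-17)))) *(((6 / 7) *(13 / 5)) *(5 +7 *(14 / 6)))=-700128 / 35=-20003.66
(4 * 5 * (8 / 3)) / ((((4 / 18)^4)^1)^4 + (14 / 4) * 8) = 24706935851357880 / 12971141321979271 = 1.90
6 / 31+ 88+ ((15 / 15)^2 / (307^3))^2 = 2288910245363160797 / 25953261743327719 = 88.19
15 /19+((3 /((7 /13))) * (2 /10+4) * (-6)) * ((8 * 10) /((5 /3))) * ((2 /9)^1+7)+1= -924734 /19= -48670.21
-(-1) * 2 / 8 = 1 / 4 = 0.25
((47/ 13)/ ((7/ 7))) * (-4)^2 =752/ 13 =57.85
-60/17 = -3.53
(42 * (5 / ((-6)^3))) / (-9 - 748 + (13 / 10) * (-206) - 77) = 25 / 28332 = 0.00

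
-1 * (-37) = 37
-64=-64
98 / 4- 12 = 12.50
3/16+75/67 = 1401/1072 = 1.31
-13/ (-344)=13/ 344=0.04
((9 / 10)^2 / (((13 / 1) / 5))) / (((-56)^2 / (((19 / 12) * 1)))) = 513 / 3261440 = 0.00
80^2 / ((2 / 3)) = 9600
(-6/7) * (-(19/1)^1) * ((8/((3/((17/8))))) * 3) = 1938/7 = 276.86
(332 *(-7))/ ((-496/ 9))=5229/ 124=42.17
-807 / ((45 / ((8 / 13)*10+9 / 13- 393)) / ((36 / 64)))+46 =204949 / 52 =3941.33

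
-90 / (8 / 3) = -135 / 4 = -33.75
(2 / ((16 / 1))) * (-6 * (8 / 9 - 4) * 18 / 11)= 42 / 11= 3.82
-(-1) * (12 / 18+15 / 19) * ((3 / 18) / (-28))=-83 / 9576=-0.01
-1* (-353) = 353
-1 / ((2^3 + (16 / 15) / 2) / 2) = -0.23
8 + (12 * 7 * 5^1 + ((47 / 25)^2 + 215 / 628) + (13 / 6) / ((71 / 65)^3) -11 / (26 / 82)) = 2185171711395433 / 5478722632500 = 398.85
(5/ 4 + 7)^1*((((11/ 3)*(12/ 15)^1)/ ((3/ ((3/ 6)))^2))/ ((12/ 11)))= 1331/ 2160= 0.62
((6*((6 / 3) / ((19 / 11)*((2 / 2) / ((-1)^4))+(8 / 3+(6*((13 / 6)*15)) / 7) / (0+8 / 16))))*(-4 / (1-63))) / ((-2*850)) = -1386 / 191050675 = -0.00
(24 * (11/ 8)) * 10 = 330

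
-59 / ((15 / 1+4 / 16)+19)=-1.72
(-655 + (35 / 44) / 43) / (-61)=1239225 / 115412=10.74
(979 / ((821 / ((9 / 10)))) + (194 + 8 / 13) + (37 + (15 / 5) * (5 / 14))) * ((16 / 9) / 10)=698577784 / 16809975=41.56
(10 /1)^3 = 1000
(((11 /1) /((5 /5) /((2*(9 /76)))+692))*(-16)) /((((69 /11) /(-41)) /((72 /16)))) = 535788 /72059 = 7.44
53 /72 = 0.74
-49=-49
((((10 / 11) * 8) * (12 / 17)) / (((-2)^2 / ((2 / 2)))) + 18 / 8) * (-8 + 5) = -7929 / 748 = -10.60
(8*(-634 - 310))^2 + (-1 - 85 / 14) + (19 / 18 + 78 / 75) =57032699.02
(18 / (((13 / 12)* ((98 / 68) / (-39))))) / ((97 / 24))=-528768 / 4753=-111.25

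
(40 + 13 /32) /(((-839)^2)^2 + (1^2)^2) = 1293 /15856152775744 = 0.00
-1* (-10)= 10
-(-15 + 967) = -952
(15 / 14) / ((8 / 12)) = 45 / 28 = 1.61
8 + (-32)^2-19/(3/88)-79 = 1187/3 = 395.67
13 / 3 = 4.33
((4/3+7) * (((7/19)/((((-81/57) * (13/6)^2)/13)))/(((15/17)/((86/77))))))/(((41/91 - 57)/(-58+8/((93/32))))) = -525822920/71068833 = -7.40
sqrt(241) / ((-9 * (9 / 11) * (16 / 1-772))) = 11 * sqrt(241) / 61236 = 0.00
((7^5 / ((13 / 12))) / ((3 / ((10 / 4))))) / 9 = 168070 / 117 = 1436.50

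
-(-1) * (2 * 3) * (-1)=-6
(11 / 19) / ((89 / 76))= 0.49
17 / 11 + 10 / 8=123 / 44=2.80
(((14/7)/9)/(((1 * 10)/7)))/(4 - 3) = 7/45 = 0.16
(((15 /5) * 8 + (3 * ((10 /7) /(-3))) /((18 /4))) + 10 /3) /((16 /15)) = 4255 /168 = 25.33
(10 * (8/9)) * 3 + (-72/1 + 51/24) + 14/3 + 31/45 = -13627/360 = -37.85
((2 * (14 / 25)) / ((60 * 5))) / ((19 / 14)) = 98 / 35625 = 0.00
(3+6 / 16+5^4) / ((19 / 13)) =65351 / 152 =429.94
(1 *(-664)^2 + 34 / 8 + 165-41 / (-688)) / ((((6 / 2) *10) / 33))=3337982263 / 6880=485171.84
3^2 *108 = 972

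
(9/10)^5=59049/100000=0.59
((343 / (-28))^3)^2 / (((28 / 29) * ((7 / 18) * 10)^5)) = 201464618229 / 51200000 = 3934.86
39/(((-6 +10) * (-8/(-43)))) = 52.41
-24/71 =-0.34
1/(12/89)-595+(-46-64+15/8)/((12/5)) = -60733/96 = -632.64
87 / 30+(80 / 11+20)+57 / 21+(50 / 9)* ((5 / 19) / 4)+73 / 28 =9443281 / 263340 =35.86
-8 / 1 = -8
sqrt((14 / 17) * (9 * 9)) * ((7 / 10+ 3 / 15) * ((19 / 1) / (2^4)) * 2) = 1539 * sqrt(238) / 1360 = 17.46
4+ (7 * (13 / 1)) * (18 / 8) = 835 / 4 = 208.75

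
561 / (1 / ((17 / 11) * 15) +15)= 143055 / 3836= 37.29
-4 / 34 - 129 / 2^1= -2197 / 34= -64.62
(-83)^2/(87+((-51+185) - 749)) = -6889/528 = -13.05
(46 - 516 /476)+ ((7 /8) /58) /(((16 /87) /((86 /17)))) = 690481 /15232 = 45.33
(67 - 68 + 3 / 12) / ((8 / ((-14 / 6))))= 7 / 32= 0.22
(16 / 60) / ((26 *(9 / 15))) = 2 / 117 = 0.02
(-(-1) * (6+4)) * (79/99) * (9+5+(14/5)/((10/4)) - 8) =28124/495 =56.82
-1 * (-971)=971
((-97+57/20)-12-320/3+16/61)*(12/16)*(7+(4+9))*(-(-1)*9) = -7001541/244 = -28694.84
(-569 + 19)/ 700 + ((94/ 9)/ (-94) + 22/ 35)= -169/ 630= -0.27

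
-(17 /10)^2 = -289 /100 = -2.89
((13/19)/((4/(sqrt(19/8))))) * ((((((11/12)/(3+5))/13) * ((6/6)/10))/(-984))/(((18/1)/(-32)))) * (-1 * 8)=-11 * sqrt(38)/20191680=-0.00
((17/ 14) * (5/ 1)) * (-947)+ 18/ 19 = -1529153/ 266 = -5748.70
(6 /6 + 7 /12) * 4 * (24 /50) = 76 /25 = 3.04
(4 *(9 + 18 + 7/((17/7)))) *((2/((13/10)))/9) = 40640/1989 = 20.43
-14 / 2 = -7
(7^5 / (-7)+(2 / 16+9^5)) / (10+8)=453185 / 144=3147.12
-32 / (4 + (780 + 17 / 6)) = -192 / 4721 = -0.04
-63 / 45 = -7 / 5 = -1.40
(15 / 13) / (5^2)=3 / 65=0.05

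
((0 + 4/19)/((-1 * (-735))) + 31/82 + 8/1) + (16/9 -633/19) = -79562521/3435390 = -23.16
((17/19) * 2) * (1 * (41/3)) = 1394/57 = 24.46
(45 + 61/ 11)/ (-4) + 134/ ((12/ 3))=459/ 22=20.86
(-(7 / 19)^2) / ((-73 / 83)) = 4067 / 26353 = 0.15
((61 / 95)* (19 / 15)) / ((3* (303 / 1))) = 61 / 68175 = 0.00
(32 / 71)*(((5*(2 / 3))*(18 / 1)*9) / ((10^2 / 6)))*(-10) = -10368 / 71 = -146.03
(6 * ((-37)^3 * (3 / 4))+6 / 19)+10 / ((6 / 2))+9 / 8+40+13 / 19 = -5469433 / 24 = -227893.04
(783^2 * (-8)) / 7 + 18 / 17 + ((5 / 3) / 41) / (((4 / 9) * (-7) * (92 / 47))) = -700672.09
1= 1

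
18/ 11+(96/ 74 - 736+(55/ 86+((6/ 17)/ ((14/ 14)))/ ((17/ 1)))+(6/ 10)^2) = -185126721173/ 252889450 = -732.05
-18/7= -2.57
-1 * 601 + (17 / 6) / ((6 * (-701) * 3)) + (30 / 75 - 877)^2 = 767826.56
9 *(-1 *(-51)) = 459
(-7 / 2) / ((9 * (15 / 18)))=-7 / 15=-0.47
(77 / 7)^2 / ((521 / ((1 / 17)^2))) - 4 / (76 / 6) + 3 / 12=-743649 / 11443244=-0.06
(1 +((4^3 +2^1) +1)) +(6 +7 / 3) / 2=433 / 6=72.17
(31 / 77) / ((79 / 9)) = 279 / 6083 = 0.05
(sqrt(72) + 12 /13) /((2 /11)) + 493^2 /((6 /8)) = 33 * sqrt(2) + 12638746 /39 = 324117.08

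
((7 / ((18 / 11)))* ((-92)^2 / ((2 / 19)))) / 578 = 1547854 / 2601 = 595.10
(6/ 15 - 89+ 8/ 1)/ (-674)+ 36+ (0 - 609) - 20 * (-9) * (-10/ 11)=-27302677/ 37070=-736.52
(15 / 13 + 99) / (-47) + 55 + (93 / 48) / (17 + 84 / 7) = 15007533 / 283504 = 52.94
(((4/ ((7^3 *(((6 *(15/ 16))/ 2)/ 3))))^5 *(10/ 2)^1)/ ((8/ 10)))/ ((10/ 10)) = 268435456/ 144207180864518625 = 0.00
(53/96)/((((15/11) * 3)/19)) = 2.56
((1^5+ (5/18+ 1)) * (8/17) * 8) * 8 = 10496/153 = 68.60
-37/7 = -5.29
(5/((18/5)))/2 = 25/36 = 0.69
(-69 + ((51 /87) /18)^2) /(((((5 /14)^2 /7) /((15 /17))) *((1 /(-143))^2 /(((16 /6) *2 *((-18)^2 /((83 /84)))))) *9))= -236313004221502208 /17799765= -13276186748.62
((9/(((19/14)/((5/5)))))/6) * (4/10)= 42/95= 0.44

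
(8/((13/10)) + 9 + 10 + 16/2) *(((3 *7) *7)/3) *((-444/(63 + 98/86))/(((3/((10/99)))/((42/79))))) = -1344013160/6676527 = -201.30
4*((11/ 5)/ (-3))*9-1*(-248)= 221.60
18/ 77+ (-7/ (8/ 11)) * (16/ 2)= -5911/ 77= -76.77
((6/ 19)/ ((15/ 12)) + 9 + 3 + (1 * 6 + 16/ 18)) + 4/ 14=116272/ 5985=19.43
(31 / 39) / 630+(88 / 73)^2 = 1.45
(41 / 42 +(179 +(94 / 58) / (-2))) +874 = 641378 / 609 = 1053.17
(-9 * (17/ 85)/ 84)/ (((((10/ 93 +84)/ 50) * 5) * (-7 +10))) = -93/ 109508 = -0.00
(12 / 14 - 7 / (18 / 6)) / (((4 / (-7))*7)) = 31 / 84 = 0.37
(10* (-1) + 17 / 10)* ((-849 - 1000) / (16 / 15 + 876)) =17.50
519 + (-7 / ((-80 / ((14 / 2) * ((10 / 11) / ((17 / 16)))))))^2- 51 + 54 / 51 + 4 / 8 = 32859213 / 69938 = 469.83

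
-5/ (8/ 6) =-15/ 4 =-3.75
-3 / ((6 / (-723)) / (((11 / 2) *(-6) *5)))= -59647.50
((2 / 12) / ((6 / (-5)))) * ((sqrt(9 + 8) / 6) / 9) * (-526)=1315 * sqrt(17) / 972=5.58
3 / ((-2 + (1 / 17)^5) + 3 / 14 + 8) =59633994 / 123527573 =0.48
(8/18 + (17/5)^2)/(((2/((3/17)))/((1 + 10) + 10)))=18907/850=22.24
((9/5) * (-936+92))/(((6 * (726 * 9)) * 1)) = -211/5445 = -0.04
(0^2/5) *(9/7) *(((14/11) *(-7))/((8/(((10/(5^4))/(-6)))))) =0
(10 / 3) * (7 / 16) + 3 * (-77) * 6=-33229 / 24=-1384.54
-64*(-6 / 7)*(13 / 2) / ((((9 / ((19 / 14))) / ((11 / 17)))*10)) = 43472 / 12495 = 3.48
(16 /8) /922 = 1 /461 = 0.00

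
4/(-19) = -4/19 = -0.21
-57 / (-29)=57 / 29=1.97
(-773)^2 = 597529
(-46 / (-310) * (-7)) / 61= -161 / 9455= -0.02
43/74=0.58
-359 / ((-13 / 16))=5744 / 13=441.85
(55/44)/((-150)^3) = -1/2700000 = -0.00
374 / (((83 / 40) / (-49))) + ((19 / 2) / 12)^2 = -422201077 / 47808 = -8831.18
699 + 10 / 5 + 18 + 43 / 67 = 48216 / 67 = 719.64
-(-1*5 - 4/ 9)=49/ 9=5.44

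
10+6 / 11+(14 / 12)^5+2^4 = 2455469 / 85536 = 28.71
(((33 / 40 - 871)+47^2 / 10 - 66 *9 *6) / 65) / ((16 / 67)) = -11291577 / 41600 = -271.43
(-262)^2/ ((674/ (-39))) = -1338558/ 337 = -3971.98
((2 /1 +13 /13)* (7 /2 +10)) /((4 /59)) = 4779 /8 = 597.38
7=7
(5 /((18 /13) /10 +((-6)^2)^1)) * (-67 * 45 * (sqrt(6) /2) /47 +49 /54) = 15925 /126846 - 108875 * sqrt(6) /24534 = -10.74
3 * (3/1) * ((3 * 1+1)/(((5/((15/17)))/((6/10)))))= 324/85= 3.81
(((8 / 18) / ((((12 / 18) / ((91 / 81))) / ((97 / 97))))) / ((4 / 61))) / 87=5551 / 42282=0.13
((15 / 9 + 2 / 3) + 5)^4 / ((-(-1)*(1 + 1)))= 117128 / 81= 1446.02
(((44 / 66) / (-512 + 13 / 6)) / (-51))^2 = 16 / 24338808081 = 0.00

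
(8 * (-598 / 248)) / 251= -598 / 7781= -0.08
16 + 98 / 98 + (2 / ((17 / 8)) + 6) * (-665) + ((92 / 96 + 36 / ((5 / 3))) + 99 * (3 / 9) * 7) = -8864461 / 2040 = -4345.32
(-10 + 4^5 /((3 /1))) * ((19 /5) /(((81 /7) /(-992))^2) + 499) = 926938079326 /98415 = 9418666.66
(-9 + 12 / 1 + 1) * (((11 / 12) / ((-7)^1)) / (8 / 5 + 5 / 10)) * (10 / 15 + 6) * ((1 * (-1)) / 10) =220 / 1323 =0.17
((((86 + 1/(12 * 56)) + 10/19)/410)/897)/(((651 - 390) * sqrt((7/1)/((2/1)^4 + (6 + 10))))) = 1104787 * sqrt(14)/2144755201680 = 0.00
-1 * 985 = -985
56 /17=3.29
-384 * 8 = -3072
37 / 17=2.18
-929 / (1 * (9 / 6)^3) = -7432 / 27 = -275.26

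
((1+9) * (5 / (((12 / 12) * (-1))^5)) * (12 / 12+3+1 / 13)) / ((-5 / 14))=7420 / 13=570.77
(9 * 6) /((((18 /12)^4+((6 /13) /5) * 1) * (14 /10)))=93600 /12509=7.48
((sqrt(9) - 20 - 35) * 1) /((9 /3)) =-52 /3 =-17.33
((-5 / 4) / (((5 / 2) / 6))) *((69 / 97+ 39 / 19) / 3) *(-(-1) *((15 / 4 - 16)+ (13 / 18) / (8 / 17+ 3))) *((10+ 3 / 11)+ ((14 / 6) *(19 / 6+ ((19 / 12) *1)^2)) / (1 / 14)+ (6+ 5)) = 3553327719937 / 516718224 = 6876.72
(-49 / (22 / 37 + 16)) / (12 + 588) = -1813 / 368400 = -0.00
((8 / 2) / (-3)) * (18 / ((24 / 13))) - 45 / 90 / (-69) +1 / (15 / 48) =-6757 / 690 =-9.79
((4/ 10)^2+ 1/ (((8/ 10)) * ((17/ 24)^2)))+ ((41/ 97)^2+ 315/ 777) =8137909448/ 2515260925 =3.24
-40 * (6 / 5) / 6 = -8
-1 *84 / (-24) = 7 / 2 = 3.50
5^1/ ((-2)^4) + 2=37/ 16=2.31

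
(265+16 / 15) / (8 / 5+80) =3991 / 1224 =3.26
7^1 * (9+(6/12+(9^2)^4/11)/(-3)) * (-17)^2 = -174165853757/66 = -2638876572.08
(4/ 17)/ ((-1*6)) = -2/ 51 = -0.04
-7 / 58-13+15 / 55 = -12.85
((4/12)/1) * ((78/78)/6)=1/18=0.06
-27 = -27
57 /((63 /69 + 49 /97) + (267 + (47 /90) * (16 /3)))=17167545 /81682391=0.21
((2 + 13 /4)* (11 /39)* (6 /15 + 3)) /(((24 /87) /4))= 37961 /520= 73.00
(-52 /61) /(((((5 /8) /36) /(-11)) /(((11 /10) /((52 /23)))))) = 262.79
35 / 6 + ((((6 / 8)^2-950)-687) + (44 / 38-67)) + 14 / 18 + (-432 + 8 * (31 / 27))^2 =39243029755 / 221616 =177076.70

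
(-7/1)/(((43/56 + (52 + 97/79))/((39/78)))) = -0.06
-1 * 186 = -186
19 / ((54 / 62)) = 589 / 27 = 21.81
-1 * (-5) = 5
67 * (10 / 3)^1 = 670 / 3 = 223.33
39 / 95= 0.41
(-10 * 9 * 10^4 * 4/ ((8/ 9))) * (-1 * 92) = 372600000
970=970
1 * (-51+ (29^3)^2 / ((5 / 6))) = 3568939671 / 5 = 713787934.20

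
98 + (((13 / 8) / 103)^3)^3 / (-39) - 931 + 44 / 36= -1310975960474612183481290928227 / 1576113230599987930979106816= -831.78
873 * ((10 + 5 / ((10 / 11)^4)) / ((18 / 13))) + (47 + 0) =43870301 / 4000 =10967.58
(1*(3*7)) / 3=7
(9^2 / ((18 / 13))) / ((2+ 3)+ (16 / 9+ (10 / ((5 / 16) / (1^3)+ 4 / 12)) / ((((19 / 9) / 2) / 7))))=620217 / 1160498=0.53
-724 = -724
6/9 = 2/3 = 0.67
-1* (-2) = 2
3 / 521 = 0.01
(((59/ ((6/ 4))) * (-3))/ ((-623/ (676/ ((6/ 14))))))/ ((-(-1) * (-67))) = -79768/ 17889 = -4.46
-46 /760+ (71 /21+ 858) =6873337 /7980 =861.32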